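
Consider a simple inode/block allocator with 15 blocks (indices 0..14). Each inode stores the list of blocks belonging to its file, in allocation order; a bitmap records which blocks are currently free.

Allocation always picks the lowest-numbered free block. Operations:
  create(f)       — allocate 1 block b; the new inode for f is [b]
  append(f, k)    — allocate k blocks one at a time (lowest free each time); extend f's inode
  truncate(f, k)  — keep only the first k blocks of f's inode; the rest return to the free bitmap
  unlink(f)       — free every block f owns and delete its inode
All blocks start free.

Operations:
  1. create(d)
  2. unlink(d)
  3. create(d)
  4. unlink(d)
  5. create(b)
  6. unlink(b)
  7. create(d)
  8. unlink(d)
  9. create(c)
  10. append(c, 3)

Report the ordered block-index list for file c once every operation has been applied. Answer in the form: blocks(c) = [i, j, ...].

  1. create(d)  ⇒  F..............  {d→[0]}
  2. unlink(d)  ⇒  ...............  {}
  3. create(d)  ⇒  F..............  {d→[0]}
  4. unlink(d)  ⇒  ...............  {}
  5. create(b)  ⇒  F..............  {b→[0]}
  6. unlink(b)  ⇒  ...............  {}
  7. create(d)  ⇒  F..............  {d→[0]}
  8. unlink(d)  ⇒  ...............  {}
  9. create(c)  ⇒  F..............  {c→[0]}
  10. append(c, 3)  ⇒  FFFF...........  {c→[0, 1, 2, 3]}

blocks(c) = [0, 1, 2, 3]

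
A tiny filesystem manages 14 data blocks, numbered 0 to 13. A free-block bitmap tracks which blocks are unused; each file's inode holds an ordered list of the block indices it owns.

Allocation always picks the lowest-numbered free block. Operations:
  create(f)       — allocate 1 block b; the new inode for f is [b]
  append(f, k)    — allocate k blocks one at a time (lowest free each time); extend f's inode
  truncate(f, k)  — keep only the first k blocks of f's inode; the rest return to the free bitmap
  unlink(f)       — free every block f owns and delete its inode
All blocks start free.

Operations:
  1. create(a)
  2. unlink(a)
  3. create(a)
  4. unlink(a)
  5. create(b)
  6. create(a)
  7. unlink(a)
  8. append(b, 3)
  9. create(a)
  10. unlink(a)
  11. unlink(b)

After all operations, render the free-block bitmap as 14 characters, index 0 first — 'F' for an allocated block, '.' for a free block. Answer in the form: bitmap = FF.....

create(a): bitmap=F............. | a=[0]
unlink(a): bitmap=.............. | 
create(a): bitmap=F............. | a=[0]
unlink(a): bitmap=.............. | 
create(b): bitmap=F............. | b=[0]
create(a): bitmap=FF............ | a=[1] b=[0]
unlink(a): bitmap=F............. | b=[0]
append(b, 3): bitmap=FFFF.......... | b=[0, 1, 2, 3]
create(a): bitmap=FFFFF......... | a=[4] b=[0, 1, 2, 3]
unlink(a): bitmap=FFFF.......... | b=[0, 1, 2, 3]
unlink(b): bitmap=.............. | 

bitmap = ..............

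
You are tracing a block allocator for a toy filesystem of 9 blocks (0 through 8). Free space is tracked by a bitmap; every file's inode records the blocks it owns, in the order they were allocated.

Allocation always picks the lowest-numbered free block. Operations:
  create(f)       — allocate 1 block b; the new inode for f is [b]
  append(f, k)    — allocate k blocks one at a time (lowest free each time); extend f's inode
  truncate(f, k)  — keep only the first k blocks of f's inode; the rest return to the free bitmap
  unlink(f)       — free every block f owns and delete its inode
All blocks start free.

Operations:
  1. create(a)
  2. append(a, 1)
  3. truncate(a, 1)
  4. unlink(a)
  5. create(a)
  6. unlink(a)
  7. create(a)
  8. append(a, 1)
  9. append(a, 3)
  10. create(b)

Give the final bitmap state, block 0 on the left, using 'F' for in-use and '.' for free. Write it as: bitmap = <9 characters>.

bitmap = FFFFFF...

after create(a) → a:[0]  free=[F........]
after append(a, 1) → a:[0, 1]  free=[FF.......]
after truncate(a, 1) → a:[0]  free=[F........]
after unlink(a) →   free=[.........]
after create(a) → a:[0]  free=[F........]
after unlink(a) →   free=[.........]
after create(a) → a:[0]  free=[F........]
after append(a, 1) → a:[0, 1]  free=[FF.......]
after append(a, 3) → a:[0, 1, 2, 3, 4]  free=[FFFFF....]
after create(b) → a:[0, 1, 2, 3, 4], b:[5]  free=[FFFFFF...]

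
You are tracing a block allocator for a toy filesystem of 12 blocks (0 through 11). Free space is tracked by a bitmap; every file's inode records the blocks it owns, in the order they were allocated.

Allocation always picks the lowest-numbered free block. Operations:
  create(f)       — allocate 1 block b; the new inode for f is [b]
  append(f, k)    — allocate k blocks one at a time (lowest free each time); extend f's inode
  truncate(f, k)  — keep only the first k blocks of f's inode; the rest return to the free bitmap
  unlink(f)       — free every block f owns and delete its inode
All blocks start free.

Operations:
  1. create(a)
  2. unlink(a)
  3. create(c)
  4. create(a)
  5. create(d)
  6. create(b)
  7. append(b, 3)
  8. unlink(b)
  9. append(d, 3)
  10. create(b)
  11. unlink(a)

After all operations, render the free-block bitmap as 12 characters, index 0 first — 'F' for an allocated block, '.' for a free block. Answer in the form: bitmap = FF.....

[1] create(a) — a=0 (map F...........)
[2] unlink(a) —  (map ............)
[3] create(c) — c=0 (map F...........)
[4] create(a) — a=1 c=0 (map FF..........)
[5] create(d) — a=1 c=0 d=2 (map FFF.........)
[6] create(b) — a=1 b=3 c=0 d=2 (map FFFF........)
[7] append(b, 3) — a=1 b=3,4,5,6 c=0 d=2 (map FFFFFFF.....)
[8] unlink(b) — a=1 c=0 d=2 (map FFF.........)
[9] append(d, 3) — a=1 c=0 d=2,3,4,5 (map FFFFFF......)
[10] create(b) — a=1 b=6 c=0 d=2,3,4,5 (map FFFFFFF.....)
[11] unlink(a) — b=6 c=0 d=2,3,4,5 (map F.FFFFF.....)

bitmap = F.FFFFF.....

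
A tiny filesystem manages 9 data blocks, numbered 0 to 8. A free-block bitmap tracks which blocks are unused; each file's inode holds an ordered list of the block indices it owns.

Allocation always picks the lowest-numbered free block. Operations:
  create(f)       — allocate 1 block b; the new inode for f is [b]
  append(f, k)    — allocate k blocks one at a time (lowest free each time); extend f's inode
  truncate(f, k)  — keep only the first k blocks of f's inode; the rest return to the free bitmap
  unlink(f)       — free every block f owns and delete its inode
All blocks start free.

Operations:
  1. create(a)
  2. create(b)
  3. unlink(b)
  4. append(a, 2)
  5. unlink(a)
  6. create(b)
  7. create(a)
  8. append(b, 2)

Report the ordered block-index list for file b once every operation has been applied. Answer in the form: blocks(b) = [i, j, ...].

after create(a) → a:[0]  free=[F........]
after create(b) → a:[0], b:[1]  free=[FF.......]
after unlink(b) → a:[0]  free=[F........]
after append(a, 2) → a:[0, 1, 2]  free=[FFF......]
after unlink(a) →   free=[.........]
after create(b) → b:[0]  free=[F........]
after create(a) → a:[1], b:[0]  free=[FF.......]
after append(b, 2) → a:[1], b:[0, 2, 3]  free=[FFFF.....]

blocks(b) = [0, 2, 3]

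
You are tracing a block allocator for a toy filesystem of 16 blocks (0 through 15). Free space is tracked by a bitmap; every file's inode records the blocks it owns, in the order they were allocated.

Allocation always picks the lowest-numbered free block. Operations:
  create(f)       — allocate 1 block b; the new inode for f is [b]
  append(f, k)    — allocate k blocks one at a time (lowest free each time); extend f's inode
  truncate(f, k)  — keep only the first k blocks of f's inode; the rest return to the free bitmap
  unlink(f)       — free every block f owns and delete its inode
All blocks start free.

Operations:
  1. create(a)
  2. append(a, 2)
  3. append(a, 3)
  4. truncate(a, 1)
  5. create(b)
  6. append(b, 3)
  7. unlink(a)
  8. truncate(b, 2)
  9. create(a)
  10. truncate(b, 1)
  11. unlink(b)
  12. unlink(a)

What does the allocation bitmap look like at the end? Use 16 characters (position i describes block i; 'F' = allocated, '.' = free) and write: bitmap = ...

[1] create(a) — a=0 (map F...............)
[2] append(a, 2) — a=0,1,2 (map FFF.............)
[3] append(a, 3) — a=0,1,2,3,4,5 (map FFFFFF..........)
[4] truncate(a, 1) — a=0 (map F...............)
[5] create(b) — a=0 b=1 (map FF..............)
[6] append(b, 3) — a=0 b=1,2,3,4 (map FFFFF...........)
[7] unlink(a) — b=1,2,3,4 (map .FFFF...........)
[8] truncate(b, 2) — b=1,2 (map .FF.............)
[9] create(a) — a=0 b=1,2 (map FFF.............)
[10] truncate(b, 1) — a=0 b=1 (map FF..............)
[11] unlink(b) — a=0 (map F...............)
[12] unlink(a) —  (map ................)

bitmap = ................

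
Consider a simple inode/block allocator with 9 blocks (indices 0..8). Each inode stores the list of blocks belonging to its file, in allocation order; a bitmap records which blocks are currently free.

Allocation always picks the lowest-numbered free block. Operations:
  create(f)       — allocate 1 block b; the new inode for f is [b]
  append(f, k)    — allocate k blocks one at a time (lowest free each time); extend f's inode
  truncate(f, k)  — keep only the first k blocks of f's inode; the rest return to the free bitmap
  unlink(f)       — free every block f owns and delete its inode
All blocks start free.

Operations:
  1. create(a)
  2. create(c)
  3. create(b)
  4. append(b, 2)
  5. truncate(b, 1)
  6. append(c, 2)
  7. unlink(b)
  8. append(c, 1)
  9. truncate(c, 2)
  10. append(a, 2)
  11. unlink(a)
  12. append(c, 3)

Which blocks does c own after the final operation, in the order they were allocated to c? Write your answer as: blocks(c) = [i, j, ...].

blocks(c) = [1, 3, 0, 2, 4]

after create(a) → a:[0]  free=[F........]
after create(c) → a:[0], c:[1]  free=[FF.......]
after create(b) → a:[0], b:[2], c:[1]  free=[FFF......]
after append(b, 2) → a:[0], b:[2, 3, 4], c:[1]  free=[FFFFF....]
after truncate(b, 1) → a:[0], b:[2], c:[1]  free=[FFF......]
after append(c, 2) → a:[0], b:[2], c:[1, 3, 4]  free=[FFFFF....]
after unlink(b) → a:[0], c:[1, 3, 4]  free=[FF.FF....]
after append(c, 1) → a:[0], c:[1, 3, 4, 2]  free=[FFFFF....]
after truncate(c, 2) → a:[0], c:[1, 3]  free=[FF.F.....]
after append(a, 2) → a:[0, 2, 4], c:[1, 3]  free=[FFFFF....]
after unlink(a) → c:[1, 3]  free=[.F.F.....]
after append(c, 3) → c:[1, 3, 0, 2, 4]  free=[FFFFF....]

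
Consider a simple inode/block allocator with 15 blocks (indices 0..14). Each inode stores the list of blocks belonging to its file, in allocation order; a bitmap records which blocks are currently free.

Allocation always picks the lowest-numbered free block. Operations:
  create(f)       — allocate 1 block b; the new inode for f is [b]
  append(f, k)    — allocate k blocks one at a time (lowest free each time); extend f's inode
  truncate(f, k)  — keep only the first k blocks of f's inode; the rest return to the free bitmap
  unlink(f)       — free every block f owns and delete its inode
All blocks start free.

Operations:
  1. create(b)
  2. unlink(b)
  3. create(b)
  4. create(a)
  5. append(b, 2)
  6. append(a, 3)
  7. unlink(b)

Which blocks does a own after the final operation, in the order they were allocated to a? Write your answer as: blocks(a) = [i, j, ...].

blocks(a) = [1, 4, 5, 6]

create(b): bitmap=F.............. | b=[0]
unlink(b): bitmap=............... | 
create(b): bitmap=F.............. | b=[0]
create(a): bitmap=FF............. | a=[1] b=[0]
append(b, 2): bitmap=FFFF........... | a=[1] b=[0, 2, 3]
append(a, 3): bitmap=FFFFFFF........ | a=[1, 4, 5, 6] b=[0, 2, 3]
unlink(b): bitmap=.F..FFF........ | a=[1, 4, 5, 6]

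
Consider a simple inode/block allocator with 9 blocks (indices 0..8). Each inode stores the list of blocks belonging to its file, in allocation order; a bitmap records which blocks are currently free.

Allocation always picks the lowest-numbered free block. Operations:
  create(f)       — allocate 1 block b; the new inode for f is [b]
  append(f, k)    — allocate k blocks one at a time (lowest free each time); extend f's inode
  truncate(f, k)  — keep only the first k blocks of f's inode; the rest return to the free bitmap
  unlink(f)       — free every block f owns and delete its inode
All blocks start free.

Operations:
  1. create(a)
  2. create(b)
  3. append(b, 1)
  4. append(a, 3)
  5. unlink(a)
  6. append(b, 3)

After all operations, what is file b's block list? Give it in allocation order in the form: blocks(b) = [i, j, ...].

[1] create(a) — a=0 (map F........)
[2] create(b) — a=0 b=1 (map FF.......)
[3] append(b, 1) — a=0 b=1,2 (map FFF......)
[4] append(a, 3) — a=0,3,4,5 b=1,2 (map FFFFFF...)
[5] unlink(a) — b=1,2 (map .FF......)
[6] append(b, 3) — b=1,2,0,3,4 (map FFFFF....)

blocks(b) = [1, 2, 0, 3, 4]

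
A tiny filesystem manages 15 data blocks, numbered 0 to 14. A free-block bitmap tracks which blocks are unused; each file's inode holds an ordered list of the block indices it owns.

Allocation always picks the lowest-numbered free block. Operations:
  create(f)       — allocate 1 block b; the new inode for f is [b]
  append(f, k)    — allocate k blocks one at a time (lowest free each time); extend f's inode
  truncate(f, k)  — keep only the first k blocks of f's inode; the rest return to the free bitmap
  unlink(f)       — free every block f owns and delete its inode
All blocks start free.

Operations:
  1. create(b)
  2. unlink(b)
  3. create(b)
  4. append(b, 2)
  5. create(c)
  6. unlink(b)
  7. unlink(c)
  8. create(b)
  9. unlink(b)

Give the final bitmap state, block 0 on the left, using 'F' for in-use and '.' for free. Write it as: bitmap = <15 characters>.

bitmap = ...............

after create(b) → b:[0]  free=[F..............]
after unlink(b) →   free=[...............]
after create(b) → b:[0]  free=[F..............]
after append(b, 2) → b:[0, 1, 2]  free=[FFF............]
after create(c) → b:[0, 1, 2], c:[3]  free=[FFFF...........]
after unlink(b) → c:[3]  free=[...F...........]
after unlink(c) →   free=[...............]
after create(b) → b:[0]  free=[F..............]
after unlink(b) →   free=[...............]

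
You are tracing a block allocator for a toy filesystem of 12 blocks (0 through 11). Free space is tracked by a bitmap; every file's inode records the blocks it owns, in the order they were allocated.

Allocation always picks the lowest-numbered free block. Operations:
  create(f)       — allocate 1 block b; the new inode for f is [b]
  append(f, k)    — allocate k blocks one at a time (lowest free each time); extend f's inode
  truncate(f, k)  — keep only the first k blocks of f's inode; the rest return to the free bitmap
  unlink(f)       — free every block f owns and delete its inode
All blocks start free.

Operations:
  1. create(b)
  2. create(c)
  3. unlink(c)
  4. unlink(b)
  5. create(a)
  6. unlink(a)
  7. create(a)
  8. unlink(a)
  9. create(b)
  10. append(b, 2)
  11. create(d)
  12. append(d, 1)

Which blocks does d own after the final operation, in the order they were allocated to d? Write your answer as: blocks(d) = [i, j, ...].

blocks(d) = [3, 4]

create(b): bitmap=F........... | b=[0]
create(c): bitmap=FF.......... | b=[0] c=[1]
unlink(c): bitmap=F........... | b=[0]
unlink(b): bitmap=............ | 
create(a): bitmap=F........... | a=[0]
unlink(a): bitmap=............ | 
create(a): bitmap=F........... | a=[0]
unlink(a): bitmap=............ | 
create(b): bitmap=F........... | b=[0]
append(b, 2): bitmap=FFF......... | b=[0, 1, 2]
create(d): bitmap=FFFF........ | b=[0, 1, 2] d=[3]
append(d, 1): bitmap=FFFFF....... | b=[0, 1, 2] d=[3, 4]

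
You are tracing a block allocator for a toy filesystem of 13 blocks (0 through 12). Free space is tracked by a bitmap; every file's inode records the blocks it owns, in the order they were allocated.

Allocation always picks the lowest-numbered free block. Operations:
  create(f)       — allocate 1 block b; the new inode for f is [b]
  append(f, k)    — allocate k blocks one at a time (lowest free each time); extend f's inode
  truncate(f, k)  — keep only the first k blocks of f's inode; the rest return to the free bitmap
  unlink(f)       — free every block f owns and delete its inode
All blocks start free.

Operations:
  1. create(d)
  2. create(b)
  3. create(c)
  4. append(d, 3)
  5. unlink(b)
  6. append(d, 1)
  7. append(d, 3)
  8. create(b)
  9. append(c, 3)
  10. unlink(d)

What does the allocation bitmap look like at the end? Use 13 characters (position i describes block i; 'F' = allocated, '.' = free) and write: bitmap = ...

[1] create(d) — d=0 (map F............)
[2] create(b) — b=1 d=0 (map FF...........)
[3] create(c) — b=1 c=2 d=0 (map FFF..........)
[4] append(d, 3) — b=1 c=2 d=0,3,4,5 (map FFFFFF.......)
[5] unlink(b) — c=2 d=0,3,4,5 (map F.FFFF.......)
[6] append(d, 1) — c=2 d=0,3,4,5,1 (map FFFFFF.......)
[7] append(d, 3) — c=2 d=0,3,4,5,1,6,7,8 (map FFFFFFFFF....)
[8] create(b) — b=9 c=2 d=0,3,4,5,1,6,7,8 (map FFFFFFFFFF...)
[9] append(c, 3) — b=9 c=2,10,11,12 d=0,3,4,5,1,6,7,8 (map FFFFFFFFFFFFF)
[10] unlink(d) — b=9 c=2,10,11,12 (map ..F......FFFF)

bitmap = ..F......FFFF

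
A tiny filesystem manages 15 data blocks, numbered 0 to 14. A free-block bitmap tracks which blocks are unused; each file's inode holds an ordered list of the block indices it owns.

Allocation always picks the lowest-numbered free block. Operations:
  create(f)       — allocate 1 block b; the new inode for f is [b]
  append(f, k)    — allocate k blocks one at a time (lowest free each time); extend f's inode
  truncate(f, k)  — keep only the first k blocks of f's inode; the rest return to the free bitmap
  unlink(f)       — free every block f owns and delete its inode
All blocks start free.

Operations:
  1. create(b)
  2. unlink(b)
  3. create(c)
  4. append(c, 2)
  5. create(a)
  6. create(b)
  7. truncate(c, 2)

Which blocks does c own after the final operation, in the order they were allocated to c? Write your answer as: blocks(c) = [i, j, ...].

blocks(c) = [0, 1]

create(b): bitmap=F.............. | b=[0]
unlink(b): bitmap=............... | 
create(c): bitmap=F.............. | c=[0]
append(c, 2): bitmap=FFF............ | c=[0, 1, 2]
create(a): bitmap=FFFF........... | a=[3] c=[0, 1, 2]
create(b): bitmap=FFFFF.......... | a=[3] b=[4] c=[0, 1, 2]
truncate(c, 2): bitmap=FF.FF.......... | a=[3] b=[4] c=[0, 1]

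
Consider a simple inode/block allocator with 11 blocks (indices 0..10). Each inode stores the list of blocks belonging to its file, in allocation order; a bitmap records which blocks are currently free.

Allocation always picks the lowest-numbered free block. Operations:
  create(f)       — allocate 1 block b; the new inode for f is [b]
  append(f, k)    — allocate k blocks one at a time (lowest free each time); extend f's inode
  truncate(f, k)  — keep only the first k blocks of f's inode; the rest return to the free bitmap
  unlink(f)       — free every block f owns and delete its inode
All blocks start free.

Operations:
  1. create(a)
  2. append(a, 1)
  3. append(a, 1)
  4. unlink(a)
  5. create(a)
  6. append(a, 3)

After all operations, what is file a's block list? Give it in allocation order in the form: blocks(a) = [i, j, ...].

blocks(a) = [0, 1, 2, 3]

create(a): bitmap=F.......... | a=[0]
append(a, 1): bitmap=FF......... | a=[0, 1]
append(a, 1): bitmap=FFF........ | a=[0, 1, 2]
unlink(a): bitmap=........... | 
create(a): bitmap=F.......... | a=[0]
append(a, 3): bitmap=FFFF....... | a=[0, 1, 2, 3]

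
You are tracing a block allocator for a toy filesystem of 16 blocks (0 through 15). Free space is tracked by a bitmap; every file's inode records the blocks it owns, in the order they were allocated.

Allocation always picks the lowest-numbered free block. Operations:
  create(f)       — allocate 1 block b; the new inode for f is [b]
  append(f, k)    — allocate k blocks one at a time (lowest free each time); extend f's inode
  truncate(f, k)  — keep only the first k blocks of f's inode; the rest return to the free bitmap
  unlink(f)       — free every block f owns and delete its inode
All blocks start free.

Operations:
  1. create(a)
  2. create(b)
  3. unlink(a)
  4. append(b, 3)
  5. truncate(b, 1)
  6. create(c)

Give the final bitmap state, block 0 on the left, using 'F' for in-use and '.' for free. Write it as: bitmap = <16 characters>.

[1] create(a) — a=0 (map F...............)
[2] create(b) — a=0 b=1 (map FF..............)
[3] unlink(a) — b=1 (map .F..............)
[4] append(b, 3) — b=1,0,2,3 (map FFFF............)
[5] truncate(b, 1) — b=1 (map .F..............)
[6] create(c) — b=1 c=0 (map FF..............)

bitmap = FF..............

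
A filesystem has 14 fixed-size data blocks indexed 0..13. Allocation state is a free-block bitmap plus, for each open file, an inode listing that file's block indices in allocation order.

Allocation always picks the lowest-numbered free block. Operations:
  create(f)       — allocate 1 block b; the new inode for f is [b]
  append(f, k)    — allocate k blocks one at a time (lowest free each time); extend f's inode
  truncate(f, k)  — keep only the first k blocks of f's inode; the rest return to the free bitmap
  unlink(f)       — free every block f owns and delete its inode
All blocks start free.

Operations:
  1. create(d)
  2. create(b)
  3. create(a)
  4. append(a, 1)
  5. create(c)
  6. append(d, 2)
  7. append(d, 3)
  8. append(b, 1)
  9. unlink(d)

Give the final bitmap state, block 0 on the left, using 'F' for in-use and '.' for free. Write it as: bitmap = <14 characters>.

bitmap = .FFFF.....F...

after create(d) → d:[0]  free=[F.............]
after create(b) → b:[1], d:[0]  free=[FF............]
after create(a) → a:[2], b:[1], d:[0]  free=[FFF...........]
after append(a, 1) → a:[2, 3], b:[1], d:[0]  free=[FFFF..........]
after create(c) → a:[2, 3], b:[1], c:[4], d:[0]  free=[FFFFF.........]
after append(d, 2) → a:[2, 3], b:[1], c:[4], d:[0, 5, 6]  free=[FFFFFFF.......]
after append(d, 3) → a:[2, 3], b:[1], c:[4], d:[0, 5, 6, 7, 8, 9]  free=[FFFFFFFFFF....]
after append(b, 1) → a:[2, 3], b:[1, 10], c:[4], d:[0, 5, 6, 7, 8, 9]  free=[FFFFFFFFFFF...]
after unlink(d) → a:[2, 3], b:[1, 10], c:[4]  free=[.FFFF.....F...]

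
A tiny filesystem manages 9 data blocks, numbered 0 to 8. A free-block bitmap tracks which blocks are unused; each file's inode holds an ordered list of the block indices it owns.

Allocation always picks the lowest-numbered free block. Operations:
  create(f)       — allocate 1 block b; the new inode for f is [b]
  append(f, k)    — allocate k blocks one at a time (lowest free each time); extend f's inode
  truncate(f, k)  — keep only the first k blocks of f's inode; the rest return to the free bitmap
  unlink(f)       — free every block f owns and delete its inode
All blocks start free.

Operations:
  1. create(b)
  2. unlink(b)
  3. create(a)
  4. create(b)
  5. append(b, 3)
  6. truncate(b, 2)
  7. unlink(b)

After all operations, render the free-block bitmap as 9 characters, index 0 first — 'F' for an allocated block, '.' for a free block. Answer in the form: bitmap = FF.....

bitmap = F........

[1] create(b) — b=0 (map F........)
[2] unlink(b) —  (map .........)
[3] create(a) — a=0 (map F........)
[4] create(b) — a=0 b=1 (map FF.......)
[5] append(b, 3) — a=0 b=1,2,3,4 (map FFFFF....)
[6] truncate(b, 2) — a=0 b=1,2 (map FFF......)
[7] unlink(b) — a=0 (map F........)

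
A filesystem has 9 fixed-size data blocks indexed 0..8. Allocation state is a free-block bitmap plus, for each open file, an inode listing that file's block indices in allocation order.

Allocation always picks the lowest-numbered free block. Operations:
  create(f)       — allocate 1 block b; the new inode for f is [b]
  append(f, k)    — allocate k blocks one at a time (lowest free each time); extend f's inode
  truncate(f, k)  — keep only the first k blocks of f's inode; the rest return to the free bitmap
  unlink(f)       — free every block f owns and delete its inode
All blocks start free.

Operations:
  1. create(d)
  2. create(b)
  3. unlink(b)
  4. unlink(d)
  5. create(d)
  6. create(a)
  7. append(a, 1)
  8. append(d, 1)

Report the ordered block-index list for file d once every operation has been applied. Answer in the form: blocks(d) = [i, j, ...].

blocks(d) = [0, 3]

  1. create(d)  ⇒  F........  {d→[0]}
  2. create(b)  ⇒  FF.......  {b→[1]; d→[0]}
  3. unlink(b)  ⇒  F........  {d→[0]}
  4. unlink(d)  ⇒  .........  {}
  5. create(d)  ⇒  F........  {d→[0]}
  6. create(a)  ⇒  FF.......  {a→[1]; d→[0]}
  7. append(a, 1)  ⇒  FFF......  {a→[1, 2]; d→[0]}
  8. append(d, 1)  ⇒  FFFF.....  {a→[1, 2]; d→[0, 3]}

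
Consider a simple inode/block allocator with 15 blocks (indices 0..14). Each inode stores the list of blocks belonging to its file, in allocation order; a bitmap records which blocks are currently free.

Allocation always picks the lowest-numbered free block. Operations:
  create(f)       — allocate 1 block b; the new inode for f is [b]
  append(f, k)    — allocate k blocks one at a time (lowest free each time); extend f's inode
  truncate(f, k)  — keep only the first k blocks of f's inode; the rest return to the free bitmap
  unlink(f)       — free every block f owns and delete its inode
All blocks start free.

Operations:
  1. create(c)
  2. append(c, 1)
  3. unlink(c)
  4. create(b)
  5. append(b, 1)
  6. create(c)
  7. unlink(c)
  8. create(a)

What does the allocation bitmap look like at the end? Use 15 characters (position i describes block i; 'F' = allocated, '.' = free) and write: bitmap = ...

bitmap = FFF............

[1] create(c) — c=0 (map F..............)
[2] append(c, 1) — c=0,1 (map FF.............)
[3] unlink(c) —  (map ...............)
[4] create(b) — b=0 (map F..............)
[5] append(b, 1) — b=0,1 (map FF.............)
[6] create(c) — b=0,1 c=2 (map FFF............)
[7] unlink(c) — b=0,1 (map FF.............)
[8] create(a) — a=2 b=0,1 (map FFF............)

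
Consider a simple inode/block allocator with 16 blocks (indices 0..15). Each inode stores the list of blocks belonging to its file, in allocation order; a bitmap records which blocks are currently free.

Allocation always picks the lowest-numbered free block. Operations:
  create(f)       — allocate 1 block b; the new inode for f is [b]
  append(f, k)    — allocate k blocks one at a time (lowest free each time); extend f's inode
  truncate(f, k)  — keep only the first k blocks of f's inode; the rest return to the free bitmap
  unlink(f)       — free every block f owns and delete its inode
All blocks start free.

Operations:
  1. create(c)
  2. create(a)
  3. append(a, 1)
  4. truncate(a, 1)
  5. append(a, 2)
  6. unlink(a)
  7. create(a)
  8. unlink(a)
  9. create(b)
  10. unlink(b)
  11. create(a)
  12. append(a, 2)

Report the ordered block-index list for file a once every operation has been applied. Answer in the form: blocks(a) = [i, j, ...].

after create(c) → c:[0]  free=[F...............]
after create(a) → a:[1], c:[0]  free=[FF..............]
after append(a, 1) → a:[1, 2], c:[0]  free=[FFF.............]
after truncate(a, 1) → a:[1], c:[0]  free=[FF..............]
after append(a, 2) → a:[1, 2, 3], c:[0]  free=[FFFF............]
after unlink(a) → c:[0]  free=[F...............]
after create(a) → a:[1], c:[0]  free=[FF..............]
after unlink(a) → c:[0]  free=[F...............]
after create(b) → b:[1], c:[0]  free=[FF..............]
after unlink(b) → c:[0]  free=[F...............]
after create(a) → a:[1], c:[0]  free=[FF..............]
after append(a, 2) → a:[1, 2, 3], c:[0]  free=[FFFF............]

blocks(a) = [1, 2, 3]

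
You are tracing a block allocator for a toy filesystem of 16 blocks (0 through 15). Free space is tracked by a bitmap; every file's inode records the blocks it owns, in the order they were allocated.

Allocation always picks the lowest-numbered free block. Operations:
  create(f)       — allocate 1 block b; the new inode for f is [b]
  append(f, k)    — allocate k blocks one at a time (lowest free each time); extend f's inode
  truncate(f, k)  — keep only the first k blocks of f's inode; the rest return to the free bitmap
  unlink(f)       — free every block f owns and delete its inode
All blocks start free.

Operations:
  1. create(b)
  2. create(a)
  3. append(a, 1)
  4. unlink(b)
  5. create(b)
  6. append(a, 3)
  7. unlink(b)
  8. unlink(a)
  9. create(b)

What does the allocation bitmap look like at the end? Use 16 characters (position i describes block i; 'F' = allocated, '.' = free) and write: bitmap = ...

bitmap = F...............

  1. create(b)  ⇒  F...............  {b→[0]}
  2. create(a)  ⇒  FF..............  {a→[1]; b→[0]}
  3. append(a, 1)  ⇒  FFF.............  {a→[1, 2]; b→[0]}
  4. unlink(b)  ⇒  .FF.............  {a→[1, 2]}
  5. create(b)  ⇒  FFF.............  {a→[1, 2]; b→[0]}
  6. append(a, 3)  ⇒  FFFFFF..........  {a→[1, 2, 3, 4, 5]; b→[0]}
  7. unlink(b)  ⇒  .FFFFF..........  {a→[1, 2, 3, 4, 5]}
  8. unlink(a)  ⇒  ................  {}
  9. create(b)  ⇒  F...............  {b→[0]}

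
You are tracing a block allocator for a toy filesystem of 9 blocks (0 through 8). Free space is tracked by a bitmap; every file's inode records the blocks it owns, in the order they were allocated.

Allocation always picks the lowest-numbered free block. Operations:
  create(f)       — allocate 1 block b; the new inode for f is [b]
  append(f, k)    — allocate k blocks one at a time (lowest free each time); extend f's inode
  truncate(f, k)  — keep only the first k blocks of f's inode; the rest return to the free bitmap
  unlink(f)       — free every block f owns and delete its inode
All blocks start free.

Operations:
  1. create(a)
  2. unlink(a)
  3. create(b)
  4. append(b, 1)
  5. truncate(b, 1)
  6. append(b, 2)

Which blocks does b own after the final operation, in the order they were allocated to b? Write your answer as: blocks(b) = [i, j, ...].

after create(a) → a:[0]  free=[F........]
after unlink(a) →   free=[.........]
after create(b) → b:[0]  free=[F........]
after append(b, 1) → b:[0, 1]  free=[FF.......]
after truncate(b, 1) → b:[0]  free=[F........]
after append(b, 2) → b:[0, 1, 2]  free=[FFF......]

blocks(b) = [0, 1, 2]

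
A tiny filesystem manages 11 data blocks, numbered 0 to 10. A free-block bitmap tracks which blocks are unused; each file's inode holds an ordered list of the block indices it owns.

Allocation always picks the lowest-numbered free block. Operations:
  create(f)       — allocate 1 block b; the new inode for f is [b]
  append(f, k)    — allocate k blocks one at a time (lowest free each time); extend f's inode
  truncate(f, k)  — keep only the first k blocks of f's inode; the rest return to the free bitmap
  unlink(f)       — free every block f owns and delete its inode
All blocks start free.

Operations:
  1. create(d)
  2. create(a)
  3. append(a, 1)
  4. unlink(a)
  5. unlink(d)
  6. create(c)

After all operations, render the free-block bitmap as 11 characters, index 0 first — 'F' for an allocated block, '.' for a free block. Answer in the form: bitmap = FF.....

after create(d) → d:[0]  free=[F..........]
after create(a) → a:[1], d:[0]  free=[FF.........]
after append(a, 1) → a:[1, 2], d:[0]  free=[FFF........]
after unlink(a) → d:[0]  free=[F..........]
after unlink(d) →   free=[...........]
after create(c) → c:[0]  free=[F..........]

bitmap = F..........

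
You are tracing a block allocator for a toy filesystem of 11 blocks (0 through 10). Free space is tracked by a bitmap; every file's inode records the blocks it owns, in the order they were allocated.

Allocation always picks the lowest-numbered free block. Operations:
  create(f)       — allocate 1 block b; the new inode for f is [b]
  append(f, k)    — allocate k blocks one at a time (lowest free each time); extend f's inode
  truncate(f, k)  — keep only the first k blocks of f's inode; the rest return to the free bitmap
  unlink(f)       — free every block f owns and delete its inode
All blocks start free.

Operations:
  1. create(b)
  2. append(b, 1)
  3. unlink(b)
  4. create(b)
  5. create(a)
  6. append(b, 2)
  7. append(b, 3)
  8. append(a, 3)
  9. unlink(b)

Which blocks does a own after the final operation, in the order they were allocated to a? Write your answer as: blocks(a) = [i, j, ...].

  1. create(b)  ⇒  F..........  {b→[0]}
  2. append(b, 1)  ⇒  FF.........  {b→[0, 1]}
  3. unlink(b)  ⇒  ...........  {}
  4. create(b)  ⇒  F..........  {b→[0]}
  5. create(a)  ⇒  FF.........  {a→[1]; b→[0]}
  6. append(b, 2)  ⇒  FFFF.......  {a→[1]; b→[0, 2, 3]}
  7. append(b, 3)  ⇒  FFFFFFF....  {a→[1]; b→[0, 2, 3, 4, 5, 6]}
  8. append(a, 3)  ⇒  FFFFFFFFFF.  {a→[1, 7, 8, 9]; b→[0, 2, 3, 4, 5, 6]}
  9. unlink(b)  ⇒  .F.....FFF.  {a→[1, 7, 8, 9]}

blocks(a) = [1, 7, 8, 9]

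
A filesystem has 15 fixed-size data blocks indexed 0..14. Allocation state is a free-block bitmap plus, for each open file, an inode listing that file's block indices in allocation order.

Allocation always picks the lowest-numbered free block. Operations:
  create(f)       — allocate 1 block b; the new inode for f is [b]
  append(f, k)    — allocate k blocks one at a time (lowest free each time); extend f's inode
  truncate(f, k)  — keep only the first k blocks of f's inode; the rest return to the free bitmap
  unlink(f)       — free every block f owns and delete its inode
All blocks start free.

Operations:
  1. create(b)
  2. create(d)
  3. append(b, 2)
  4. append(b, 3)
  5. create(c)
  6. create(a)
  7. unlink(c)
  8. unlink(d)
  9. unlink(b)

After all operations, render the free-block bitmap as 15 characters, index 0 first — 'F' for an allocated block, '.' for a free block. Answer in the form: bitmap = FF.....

  1. create(b)  ⇒  F..............  {b→[0]}
  2. create(d)  ⇒  FF.............  {b→[0]; d→[1]}
  3. append(b, 2)  ⇒  FFFF...........  {b→[0, 2, 3]; d→[1]}
  4. append(b, 3)  ⇒  FFFFFFF........  {b→[0, 2, 3, 4, 5, 6]; d→[1]}
  5. create(c)  ⇒  FFFFFFFF.......  {b→[0, 2, 3, 4, 5, 6]; c→[7]; d→[1]}
  6. create(a)  ⇒  FFFFFFFFF......  {a→[8]; b→[0, 2, 3, 4, 5, 6]; c→[7]; d→[1]}
  7. unlink(c)  ⇒  FFFFFFF.F......  {a→[8]; b→[0, 2, 3, 4, 5, 6]; d→[1]}
  8. unlink(d)  ⇒  F.FFFFF.F......  {a→[8]; b→[0, 2, 3, 4, 5, 6]}
  9. unlink(b)  ⇒  ........F......  {a→[8]}

bitmap = ........F......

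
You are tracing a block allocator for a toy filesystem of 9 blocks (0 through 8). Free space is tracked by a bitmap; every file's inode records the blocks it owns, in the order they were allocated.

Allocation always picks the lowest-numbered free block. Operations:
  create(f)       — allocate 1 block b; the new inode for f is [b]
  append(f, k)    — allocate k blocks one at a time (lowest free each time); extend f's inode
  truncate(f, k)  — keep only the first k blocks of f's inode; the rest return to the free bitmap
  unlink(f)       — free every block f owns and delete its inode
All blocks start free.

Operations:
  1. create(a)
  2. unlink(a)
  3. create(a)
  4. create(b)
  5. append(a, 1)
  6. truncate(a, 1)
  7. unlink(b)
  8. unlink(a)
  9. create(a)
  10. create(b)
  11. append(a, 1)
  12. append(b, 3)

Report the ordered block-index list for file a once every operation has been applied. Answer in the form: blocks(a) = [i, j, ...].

blocks(a) = [0, 2]

create(a): bitmap=F........ | a=[0]
unlink(a): bitmap=......... | 
create(a): bitmap=F........ | a=[0]
create(b): bitmap=FF....... | a=[0] b=[1]
append(a, 1): bitmap=FFF...... | a=[0, 2] b=[1]
truncate(a, 1): bitmap=FF....... | a=[0] b=[1]
unlink(b): bitmap=F........ | a=[0]
unlink(a): bitmap=......... | 
create(a): bitmap=F........ | a=[0]
create(b): bitmap=FF....... | a=[0] b=[1]
append(a, 1): bitmap=FFF...... | a=[0, 2] b=[1]
append(b, 3): bitmap=FFFFFF... | a=[0, 2] b=[1, 3, 4, 5]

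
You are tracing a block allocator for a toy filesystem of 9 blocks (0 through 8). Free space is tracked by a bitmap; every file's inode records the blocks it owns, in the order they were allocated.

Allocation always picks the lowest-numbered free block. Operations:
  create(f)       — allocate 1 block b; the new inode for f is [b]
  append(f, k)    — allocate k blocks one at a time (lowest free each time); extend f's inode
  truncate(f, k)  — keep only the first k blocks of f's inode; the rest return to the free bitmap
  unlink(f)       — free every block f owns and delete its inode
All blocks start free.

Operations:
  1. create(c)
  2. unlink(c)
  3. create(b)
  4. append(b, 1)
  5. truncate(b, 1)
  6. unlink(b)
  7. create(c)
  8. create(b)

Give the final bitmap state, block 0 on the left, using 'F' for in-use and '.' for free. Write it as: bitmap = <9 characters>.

after create(c) → c:[0]  free=[F........]
after unlink(c) →   free=[.........]
after create(b) → b:[0]  free=[F........]
after append(b, 1) → b:[0, 1]  free=[FF.......]
after truncate(b, 1) → b:[0]  free=[F........]
after unlink(b) →   free=[.........]
after create(c) → c:[0]  free=[F........]
after create(b) → b:[1], c:[0]  free=[FF.......]

bitmap = FF.......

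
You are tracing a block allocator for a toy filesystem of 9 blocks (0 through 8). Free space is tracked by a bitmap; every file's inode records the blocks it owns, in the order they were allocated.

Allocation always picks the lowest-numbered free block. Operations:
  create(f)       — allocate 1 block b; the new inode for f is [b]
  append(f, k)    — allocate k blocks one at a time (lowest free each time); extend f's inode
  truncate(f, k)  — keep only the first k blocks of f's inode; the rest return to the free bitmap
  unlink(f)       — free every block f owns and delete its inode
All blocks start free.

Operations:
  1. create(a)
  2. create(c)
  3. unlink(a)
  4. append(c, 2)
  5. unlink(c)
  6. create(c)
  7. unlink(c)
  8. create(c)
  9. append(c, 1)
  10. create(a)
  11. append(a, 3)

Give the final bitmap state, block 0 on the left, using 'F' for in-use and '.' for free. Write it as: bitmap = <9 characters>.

bitmap = FFFFFF...

  1. create(a)  ⇒  F........  {a→[0]}
  2. create(c)  ⇒  FF.......  {a→[0]; c→[1]}
  3. unlink(a)  ⇒  .F.......  {c→[1]}
  4. append(c, 2)  ⇒  FFF......  {c→[1, 0, 2]}
  5. unlink(c)  ⇒  .........  {}
  6. create(c)  ⇒  F........  {c→[0]}
  7. unlink(c)  ⇒  .........  {}
  8. create(c)  ⇒  F........  {c→[0]}
  9. append(c, 1)  ⇒  FF.......  {c→[0, 1]}
  10. create(a)  ⇒  FFF......  {a→[2]; c→[0, 1]}
  11. append(a, 3)  ⇒  FFFFFF...  {a→[2, 3, 4, 5]; c→[0, 1]}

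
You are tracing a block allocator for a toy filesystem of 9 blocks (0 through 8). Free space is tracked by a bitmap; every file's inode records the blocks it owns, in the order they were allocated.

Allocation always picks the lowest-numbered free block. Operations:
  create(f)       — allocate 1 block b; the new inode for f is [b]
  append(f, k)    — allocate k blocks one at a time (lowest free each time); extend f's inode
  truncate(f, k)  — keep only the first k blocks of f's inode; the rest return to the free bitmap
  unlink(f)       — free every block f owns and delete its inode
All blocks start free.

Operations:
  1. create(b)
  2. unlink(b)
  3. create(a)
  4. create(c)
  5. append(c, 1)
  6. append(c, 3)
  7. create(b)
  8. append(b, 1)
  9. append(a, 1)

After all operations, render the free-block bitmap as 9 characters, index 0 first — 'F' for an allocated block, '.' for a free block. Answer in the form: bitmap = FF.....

[1] create(b) — b=0 (map F........)
[2] unlink(b) —  (map .........)
[3] create(a) — a=0 (map F........)
[4] create(c) — a=0 c=1 (map FF.......)
[5] append(c, 1) — a=0 c=1,2 (map FFF......)
[6] append(c, 3) — a=0 c=1,2,3,4,5 (map FFFFFF...)
[7] create(b) — a=0 b=6 c=1,2,3,4,5 (map FFFFFFF..)
[8] append(b, 1) — a=0 b=6,7 c=1,2,3,4,5 (map FFFFFFFF.)
[9] append(a, 1) — a=0,8 b=6,7 c=1,2,3,4,5 (map FFFFFFFFF)

bitmap = FFFFFFFFF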